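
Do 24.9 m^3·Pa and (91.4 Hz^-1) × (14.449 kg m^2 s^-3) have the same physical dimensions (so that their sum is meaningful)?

Yes

Dimensions:
  24.9 m^3·Pa:  Pa·m³ = N·m⁻²·m³ = kg·m²·s⁻²
  (91.4 Hz^-1) × (14.449 kg m^2 s^-3):  [s] · [kg·m²·s⁻³] = kg·m²·s⁻²
Both are kg·m²·s⁻², so they have the same dimensions and can be added.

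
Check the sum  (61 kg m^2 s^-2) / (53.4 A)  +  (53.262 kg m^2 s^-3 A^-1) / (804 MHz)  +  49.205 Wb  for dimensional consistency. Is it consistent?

Yes

Dimensions:
  (61 kg m^2 s^-2) / (53.4 A):  [kg·m²·s⁻²] / [A] = kg·m²·s⁻²·A⁻¹
  (53.262 kg m^2 s^-3 A^-1) / (804 MHz):  [kg·m²·s⁻³·A⁻¹] / [s⁻¹] = kg·m²·s⁻²·A⁻¹
  49.205 Wb:  Wb = V·s = kg·m²·s⁻²·A⁻¹
Every term reduces to kg·m²·s⁻²·A⁻¹.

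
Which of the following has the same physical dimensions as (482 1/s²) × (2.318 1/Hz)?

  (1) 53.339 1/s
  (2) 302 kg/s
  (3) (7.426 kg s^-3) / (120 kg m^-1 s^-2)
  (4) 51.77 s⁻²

(1)

Reference: [s⁻²] · [s] = s⁻¹.
Each option:
  (1) s⁻¹  ← same
  (2) kg·s⁻¹
  (3) [kg·s⁻³] / [kg·m⁻¹·s⁻²] = m·s⁻¹
  (4) s⁻²
Only (1) matches s⁻¹.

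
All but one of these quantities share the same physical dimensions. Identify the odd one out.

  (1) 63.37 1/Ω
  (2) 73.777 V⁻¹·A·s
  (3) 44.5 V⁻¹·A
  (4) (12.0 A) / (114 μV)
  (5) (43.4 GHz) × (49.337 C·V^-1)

(2)

Work out the base dimensions of each:
  (1) Ω⁻¹ = (V·A⁻¹)⁻¹ = kg⁻¹·m⁻²·s³·A²
  (2) A·s·V⁻¹ = A·s·(J·C⁻¹)⁻¹ = kg⁻¹·m⁻²·s⁴·A²
  (3) A·V⁻¹ = A·(J·C⁻¹)⁻¹ = kg⁻¹·m⁻²·s³·A²
  (4) [A] / [kg·m²·s⁻³·A⁻¹] = kg⁻¹·m⁻²·s³·A²
  (5) [s⁻¹] · [kg⁻¹·m⁻²·s⁴·A²] = kg⁻¹·m⁻²·s³·A²
All reduce to kg⁻¹·m⁻²·s³·A² except (2), which is kg⁻¹·m⁻²·s⁴·A².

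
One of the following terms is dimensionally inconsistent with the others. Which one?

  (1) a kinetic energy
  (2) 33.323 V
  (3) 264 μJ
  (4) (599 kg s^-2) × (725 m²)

(2)

Expand each in SI base units:
  (1) [kinetic energy] = kg·m²·s⁻²
  (2) V = J·C⁻¹ = kg·m²·s⁻³·A⁻¹
  (3) J = N·m = kg·m²·s⁻²
  (4) [kg·s⁻²] · [m²] = kg·m²·s⁻²
All reduce to kg·m²·s⁻² except (2), which is kg·m²·s⁻³·A⁻¹.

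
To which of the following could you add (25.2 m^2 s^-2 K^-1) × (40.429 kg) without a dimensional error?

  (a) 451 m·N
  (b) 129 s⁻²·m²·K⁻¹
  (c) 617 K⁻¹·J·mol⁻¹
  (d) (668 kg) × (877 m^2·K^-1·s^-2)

Reference: [m²·s⁻²·K⁻¹] · [kg] = kg·m²·s⁻²·K⁻¹.
Each option:
  (a) N·m = kg·m·s⁻²·m = kg·m²·s⁻²
  (b) m²·s⁻²·K⁻¹
  (c) J·mol⁻¹·K⁻¹ = N·m·mol⁻¹·K⁻¹ = kg·m²·s⁻²·K⁻¹·mol⁻¹
  (d) [kg] · [m²·s⁻²·K⁻¹] = kg·m²·s⁻²·K⁻¹  ← same
Only (d) matches kg·m²·s⁻²·K⁻¹.

(d)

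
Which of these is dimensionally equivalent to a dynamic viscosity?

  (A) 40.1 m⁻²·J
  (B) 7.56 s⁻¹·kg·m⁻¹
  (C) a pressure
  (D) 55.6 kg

(B)

Reference: [dynamic viscosity] = kg·m⁻¹·s⁻¹.
Each option:
  (A) J·m⁻² = N·m·m⁻² = kg·s⁻²
  (B) kg·m⁻¹·s⁻¹  ← same
  (C) [pressure] = kg·m⁻¹·s⁻²
  (D) kg
Only (B) matches kg·m⁻¹·s⁻¹.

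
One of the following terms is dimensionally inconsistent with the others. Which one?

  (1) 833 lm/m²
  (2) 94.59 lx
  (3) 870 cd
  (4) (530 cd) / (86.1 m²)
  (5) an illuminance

Dimensions:
  (1) lm·m⁻² = cd·m⁻² = m⁻²·cd
  (2) lx = lm·m⁻² = m⁻²·cd
  (3) cd
  (4) [cd] / [m²] = m⁻²·cd
  (5) [illuminance] = m⁻²·cd
All reduce to m⁻²·cd except (3), which is cd.

(3)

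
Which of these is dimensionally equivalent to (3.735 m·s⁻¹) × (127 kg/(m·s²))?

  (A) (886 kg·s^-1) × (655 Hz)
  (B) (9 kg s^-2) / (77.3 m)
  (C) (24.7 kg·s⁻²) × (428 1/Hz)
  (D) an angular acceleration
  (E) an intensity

Reference: [m·s⁻¹] · [kg·m⁻¹·s⁻²] = kg·s⁻³.
Each option:
  (A) [kg·s⁻¹] · [s⁻¹] = kg·s⁻²
  (B) [kg·s⁻²] / [m] = kg·m⁻¹·s⁻²
  (C) [kg·s⁻²] · [s] = kg·s⁻¹
  (D) [angular acceleration] = s⁻²
  (E) [intensity] = kg·s⁻³  ← same
Only (E) matches kg·s⁻³.

(E)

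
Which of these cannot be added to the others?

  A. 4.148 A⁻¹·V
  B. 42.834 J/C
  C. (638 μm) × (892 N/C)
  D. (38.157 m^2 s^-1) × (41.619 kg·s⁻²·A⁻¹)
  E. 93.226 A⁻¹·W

Expand each in SI base units:
  A. V·A⁻¹ = J·C⁻¹·A⁻¹ = kg·m²·s⁻³·A⁻²
  B. J·C⁻¹ = N·m·(s·A)⁻¹ = kg·m²·s⁻³·A⁻¹
  C. [m] · [kg·m·s⁻³·A⁻¹] = kg·m²·s⁻³·A⁻¹
  D. [m²·s⁻¹] · [kg·s⁻²·A⁻¹] = kg·m²·s⁻³·A⁻¹
  E. W·A⁻¹ = J·s⁻¹·A⁻¹ = kg·m²·s⁻³·A⁻¹
All reduce to kg·m²·s⁻³·A⁻¹ except A., which is kg·m²·s⁻³·A⁻².

A.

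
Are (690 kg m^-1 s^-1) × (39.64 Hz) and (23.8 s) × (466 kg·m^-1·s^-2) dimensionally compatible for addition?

Expand each in SI base units:
  (690 kg m^-1 s^-1) × (39.64 Hz):  [kg·m⁻¹·s⁻¹] · [s⁻¹] = kg·m⁻¹·s⁻²
  (23.8 s) × (466 kg·m^-1·s^-2):  [s] · [kg·m⁻¹·s⁻²] = kg·m⁻¹·s⁻¹
kg·m⁻¹·s⁻² ≠ kg·m⁻¹·s⁻¹, so they cannot be added.

No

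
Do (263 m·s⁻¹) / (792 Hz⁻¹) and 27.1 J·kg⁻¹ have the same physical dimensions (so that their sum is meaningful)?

No

Work out the base dimensions of each:
  (263 m·s⁻¹) / (792 Hz⁻¹):  [m·s⁻¹] / [s] = m·s⁻²
  27.1 J·kg⁻¹:  J·kg⁻¹ = N·m·kg⁻¹ = m²·s⁻²
m·s⁻² ≠ m²·s⁻², so they cannot be added.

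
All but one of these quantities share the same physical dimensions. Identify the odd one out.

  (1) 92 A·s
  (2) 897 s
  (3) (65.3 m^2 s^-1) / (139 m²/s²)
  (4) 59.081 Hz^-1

Dimensions:
  (1) A·s = s·A
  (2) s
  (3) [m²·s⁻¹] / [m²·s⁻²] = s
  (4) Hz⁻¹ = (s⁻¹)⁻¹ = s
All reduce to s except (1), which is s·A.

(1)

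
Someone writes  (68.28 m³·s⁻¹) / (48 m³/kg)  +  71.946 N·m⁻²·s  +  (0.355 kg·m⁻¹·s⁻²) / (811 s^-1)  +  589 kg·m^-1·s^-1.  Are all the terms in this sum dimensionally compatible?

Work out the base dimensions of each:
  (68.28 m³·s⁻¹) / (48 m³/kg):  [m³·s⁻¹] / [kg⁻¹·m³] = kg·s⁻¹
  71.946 N·m⁻²·s:  N·s·m⁻² = kg·m·s⁻²·s·m⁻² = kg·m⁻¹·s⁻¹
  (0.355 kg·m⁻¹·s⁻²) / (811 s^-1):  [kg·m⁻¹·s⁻²] / [s⁻¹] = kg·m⁻¹·s⁻¹
  589 kg·m^-1·s^-1:  kg·m⁻¹·s⁻¹
The terms do not share a single dimension (kg·m⁻¹·s⁻¹ vs kg·s⁻¹).

No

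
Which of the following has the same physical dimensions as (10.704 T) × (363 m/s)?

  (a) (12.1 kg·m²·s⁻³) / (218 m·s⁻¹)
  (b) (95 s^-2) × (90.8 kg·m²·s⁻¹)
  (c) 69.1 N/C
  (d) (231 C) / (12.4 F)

Reference: [kg·s⁻²·A⁻¹] · [m·s⁻¹] = kg·m·s⁻³·A⁻¹.
Each option:
  (a) [kg·m²·s⁻³] / [m·s⁻¹] = kg·m·s⁻²
  (b) [s⁻²] · [kg·m²·s⁻¹] = kg·m²·s⁻³
  (c) N·C⁻¹ = kg·m·s⁻²·(s·A)⁻¹ = kg·m·s⁻³·A⁻¹  ← same
  (d) [s·A] / [kg⁻¹·m⁻²·s⁴·A²] = kg·m²·s⁻³·A⁻¹
Only (c) matches kg·m·s⁻³·A⁻¹.

(c)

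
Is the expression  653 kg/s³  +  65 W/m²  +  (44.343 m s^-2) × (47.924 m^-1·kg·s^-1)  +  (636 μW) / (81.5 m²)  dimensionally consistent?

Dimensions:
  653 kg/s³:  kg·s⁻³
  65 W/m²:  W·m⁻² = J·s⁻¹·m⁻² = kg·s⁻³
  (44.343 m s^-2) × (47.924 m^-1·kg·s^-1):  [m·s⁻²] · [kg·m⁻¹·s⁻¹] = kg·s⁻³
  (636 μW) / (81.5 m²):  [kg·m²·s⁻³] / [m²] = kg·s⁻³
Every term reduces to kg·s⁻³.

Yes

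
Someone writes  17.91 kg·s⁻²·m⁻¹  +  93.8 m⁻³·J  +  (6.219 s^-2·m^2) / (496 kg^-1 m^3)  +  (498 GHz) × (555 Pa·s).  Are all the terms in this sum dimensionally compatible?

Work out the base dimensions of each:
  17.91 kg·s⁻²·m⁻¹:  kg·m⁻¹·s⁻²
  93.8 m⁻³·J:  J·m⁻³ = N·m·m⁻³ = kg·m⁻¹·s⁻²
  (6.219 s^-2·m^2) / (496 kg^-1 m^3):  [m²·s⁻²] / [kg⁻¹·m³] = kg·m⁻¹·s⁻²
  (498 GHz) × (555 Pa·s):  [s⁻¹] · [kg·m⁻¹·s⁻¹] = kg·m⁻¹·s⁻²
Every term reduces to kg·m⁻¹·s⁻².

Yes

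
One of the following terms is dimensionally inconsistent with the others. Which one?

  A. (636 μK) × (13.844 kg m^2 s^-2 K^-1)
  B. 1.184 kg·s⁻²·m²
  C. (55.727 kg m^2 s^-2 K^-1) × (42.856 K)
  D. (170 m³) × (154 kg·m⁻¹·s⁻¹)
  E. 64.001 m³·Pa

D.

Expand each in SI base units:
  A. [K] · [kg·m²·s⁻²·K⁻¹] = kg·m²·s⁻²
  B. kg·m²·s⁻²
  C. [kg·m²·s⁻²·K⁻¹] · [K] = kg·m²·s⁻²
  D. [m³] · [kg·m⁻¹·s⁻¹] = kg·m²·s⁻¹
  E. Pa·m³ = N·m⁻²·m³ = kg·m²·s⁻²
All reduce to kg·m²·s⁻² except D., which is kg·m²·s⁻¹.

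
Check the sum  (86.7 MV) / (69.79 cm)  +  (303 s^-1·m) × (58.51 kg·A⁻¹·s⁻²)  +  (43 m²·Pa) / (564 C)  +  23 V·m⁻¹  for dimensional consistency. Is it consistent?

Yes

Work out the base dimensions of each:
  (86.7 MV) / (69.79 cm):  [kg·m²·s⁻³·A⁻¹] / [m] = kg·m·s⁻³·A⁻¹
  (303 s^-1·m) × (58.51 kg·A⁻¹·s⁻²):  [m·s⁻¹] · [kg·s⁻²·A⁻¹] = kg·m·s⁻³·A⁻¹
  (43 m²·Pa) / (564 C):  [kg·m·s⁻²] / [s·A] = kg·m·s⁻³·A⁻¹
  23 V·m⁻¹:  V·m⁻¹ = J·C⁻¹·m⁻¹ = kg·m·s⁻³·A⁻¹
Every term reduces to kg·m·s⁻³·A⁻¹.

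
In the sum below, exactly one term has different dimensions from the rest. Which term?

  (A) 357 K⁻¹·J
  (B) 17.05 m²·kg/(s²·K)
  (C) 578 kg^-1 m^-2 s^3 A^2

(C)

Expand each in SI base units:
  (A) J·K⁻¹ = N·m·K⁻¹ = kg·m²·s⁻²·K⁻¹
  (B) kg·m²·s⁻²·K⁻¹
  (C) kg⁻¹·m⁻²·s³·A²
All reduce to kg·m²·s⁻²·K⁻¹ except (C), which is kg⁻¹·m⁻²·s³·A².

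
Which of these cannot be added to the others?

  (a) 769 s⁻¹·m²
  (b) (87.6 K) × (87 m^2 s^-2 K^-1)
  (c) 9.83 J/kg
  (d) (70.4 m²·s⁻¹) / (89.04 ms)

(a)

Reduce each to base SI dimensions:
  (a) m²·s⁻¹
  (b) [K] · [m²·s⁻²·K⁻¹] = m²·s⁻²
  (c) J·kg⁻¹ = N·m·kg⁻¹ = m²·s⁻²
  (d) [m²·s⁻¹] / [s] = m²·s⁻²
All reduce to m²·s⁻² except (a), which is m²·s⁻¹.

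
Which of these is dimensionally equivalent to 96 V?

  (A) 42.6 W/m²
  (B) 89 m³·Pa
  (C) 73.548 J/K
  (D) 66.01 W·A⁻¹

(D)

Reference: V = J·C⁻¹ = kg·m²·s⁻³·A⁻¹.
Each option:
  (A) W·m⁻² = J·s⁻¹·m⁻² = kg·s⁻³
  (B) Pa·m³ = N·m⁻²·m³ = kg·m²·s⁻²
  (C) J·K⁻¹ = N·m·K⁻¹ = kg·m²·s⁻²·K⁻¹
  (D) W·A⁻¹ = J·s⁻¹·A⁻¹ = kg·m²·s⁻³·A⁻¹  ← same
Only (D) matches kg·m²·s⁻³·A⁻¹.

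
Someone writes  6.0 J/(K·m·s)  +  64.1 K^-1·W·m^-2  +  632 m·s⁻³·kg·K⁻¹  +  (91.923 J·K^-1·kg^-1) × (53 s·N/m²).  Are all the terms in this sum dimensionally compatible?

In SI base units:
  6.0 J/(K·m·s):  J·s⁻¹·m⁻¹·K⁻¹ = N·m·s⁻¹·m⁻¹·K⁻¹ = kg·m·s⁻³·K⁻¹
  64.1 K^-1·W·m^-2:  W·m⁻²·K⁻¹ = J·s⁻¹·m⁻²·K⁻¹ = kg·s⁻³·K⁻¹
  632 m·s⁻³·kg·K⁻¹:  kg·m·s⁻³·K⁻¹
  (91.923 J·K^-1·kg^-1) × (53 s·N/m²):  [m²·s⁻²·K⁻¹] · [kg·m⁻¹·s⁻¹] = kg·m·s⁻³·K⁻¹
The terms do not share a single dimension (kg·m·s⁻³·K⁻¹ vs kg·s⁻³·K⁻¹).

No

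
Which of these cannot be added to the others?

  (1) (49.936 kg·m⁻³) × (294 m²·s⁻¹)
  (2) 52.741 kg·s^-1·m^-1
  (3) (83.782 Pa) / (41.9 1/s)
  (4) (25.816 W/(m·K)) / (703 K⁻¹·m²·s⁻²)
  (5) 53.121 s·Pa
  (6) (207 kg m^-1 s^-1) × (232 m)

(6)

Work out the base dimensions of each:
  (1) [kg·m⁻³] · [m²·s⁻¹] = kg·m⁻¹·s⁻¹
  (2) kg·m⁻¹·s⁻¹
  (3) [kg·m⁻¹·s⁻²] / [s⁻¹] = kg·m⁻¹·s⁻¹
  (4) [kg·m·s⁻³·K⁻¹] / [m²·s⁻²·K⁻¹] = kg·m⁻¹·s⁻¹
  (5) Pa·s = N·m⁻²·s = kg·m⁻¹·s⁻¹
  (6) [kg·m⁻¹·s⁻¹] · [m] = kg·s⁻¹
All reduce to kg·m⁻¹·s⁻¹ except (6), which is kg·s⁻¹.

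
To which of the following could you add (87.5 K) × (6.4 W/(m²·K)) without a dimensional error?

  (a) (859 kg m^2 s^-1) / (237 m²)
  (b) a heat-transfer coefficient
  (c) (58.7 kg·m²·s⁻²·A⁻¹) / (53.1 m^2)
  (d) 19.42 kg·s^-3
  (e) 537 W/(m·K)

Reference: [K] · [kg·s⁻³·K⁻¹] = kg·s⁻³.
Each option:
  (a) [kg·m²·s⁻¹] / [m²] = kg·s⁻¹
  (b) [heat-transfer coefficient] = kg·s⁻³·K⁻¹
  (c) [kg·m²·s⁻²·A⁻¹] / [m²] = kg·s⁻²·A⁻¹
  (d) kg·s⁻³  ← same
  (e) W·m⁻¹·K⁻¹ = J·s⁻¹·m⁻¹·K⁻¹ = kg·m·s⁻³·K⁻¹
Only (d) matches kg·s⁻³.

(d)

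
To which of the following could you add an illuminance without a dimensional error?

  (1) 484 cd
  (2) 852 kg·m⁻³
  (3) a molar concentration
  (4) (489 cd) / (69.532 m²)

Reference: [illuminance] = m⁻²·cd.
Each option:
  (1) cd
  (2) kg·m⁻³
  (3) [molar concentration] = m⁻³·mol
  (4) [cd] / [m²] = m⁻²·cd  ← same
Only (4) matches m⁻²·cd.

(4)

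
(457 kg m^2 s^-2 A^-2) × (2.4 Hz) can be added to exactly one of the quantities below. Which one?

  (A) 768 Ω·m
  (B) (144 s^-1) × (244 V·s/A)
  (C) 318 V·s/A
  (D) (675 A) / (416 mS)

(B)

Reference: [kg·m²·s⁻²·A⁻²] · [s⁻¹] = kg·m²·s⁻³·A⁻².
Each option:
  (A) Ω·m = V·A⁻¹·m = kg·m³·s⁻³·A⁻²
  (B) [s⁻¹] · [kg·m²·s⁻²·A⁻²] = kg·m²·s⁻³·A⁻²  ← same
  (C) V·s·A⁻¹ = J·C⁻¹·s·A⁻¹ = kg·m²·s⁻²·A⁻²
  (D) [A] / [kg⁻¹·m⁻²·s³·A²] = kg·m²·s⁻³·A⁻¹
Only (B) matches kg·m²·s⁻³·A⁻².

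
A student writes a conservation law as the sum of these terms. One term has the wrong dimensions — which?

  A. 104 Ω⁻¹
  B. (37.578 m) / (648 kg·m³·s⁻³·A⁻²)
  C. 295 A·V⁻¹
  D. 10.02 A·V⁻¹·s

Expand each in SI base units:
  A. Ω⁻¹ = (V·A⁻¹)⁻¹ = kg⁻¹·m⁻²·s³·A²
  B. [m] / [kg·m³·s⁻³·A⁻²] = kg⁻¹·m⁻²·s³·A²
  C. A·V⁻¹ = A·(J·C⁻¹)⁻¹ = kg⁻¹·m⁻²·s³·A²
  D. A·s·V⁻¹ = A·s·(J·C⁻¹)⁻¹ = kg⁻¹·m⁻²·s⁴·A²
All reduce to kg⁻¹·m⁻²·s³·A² except D., which is kg⁻¹·m⁻²·s⁴·A².

D.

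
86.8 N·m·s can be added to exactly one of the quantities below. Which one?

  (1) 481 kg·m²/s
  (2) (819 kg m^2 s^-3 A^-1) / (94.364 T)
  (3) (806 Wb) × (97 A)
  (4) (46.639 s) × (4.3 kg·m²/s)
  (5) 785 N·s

(1)

Reference: N·m·s = kg·m·s⁻²·m·s = kg·m²·s⁻¹.
Each option:
  (1) kg·m²·s⁻¹  ← same
  (2) [kg·m²·s⁻³·A⁻¹] / [kg·s⁻²·A⁻¹] = m²·s⁻¹
  (3) [kg·m²·s⁻²·A⁻¹] · [A] = kg·m²·s⁻²
  (4) [s] · [kg·m²·s⁻¹] = kg·m²
  (5) N·s = kg·m·s⁻²·s = kg·m·s⁻¹
Only (1) matches kg·m²·s⁻¹.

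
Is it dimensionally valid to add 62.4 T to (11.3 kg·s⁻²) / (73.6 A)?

Yes

Expand each in SI base units:
  62.4 T:  T = Wb·m⁻² = kg·s⁻²·A⁻¹
  (11.3 kg·s⁻²) / (73.6 A):  [kg·s⁻²] / [A] = kg·s⁻²·A⁻¹
Both are kg·s⁻²·A⁻¹, so they have the same dimensions and can be added.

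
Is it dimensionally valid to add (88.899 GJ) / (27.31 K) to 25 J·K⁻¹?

Yes

Expand each in SI base units:
  (88.899 GJ) / (27.31 K):  [kg·m²·s⁻²] / [K] = kg·m²·s⁻²·K⁻¹
  25 J·K⁻¹:  J·K⁻¹ = N·m·K⁻¹ = kg·m²·s⁻²·K⁻¹
Both are kg·m²·s⁻²·K⁻¹, so they have the same dimensions and can be added.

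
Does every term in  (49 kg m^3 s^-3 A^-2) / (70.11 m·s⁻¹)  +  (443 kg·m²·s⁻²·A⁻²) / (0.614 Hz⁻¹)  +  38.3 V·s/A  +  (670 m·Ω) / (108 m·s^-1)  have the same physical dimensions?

Dimensions:
  (49 kg m^3 s^-3 A^-2) / (70.11 m·s⁻¹):  [kg·m³·s⁻³·A⁻²] / [m·s⁻¹] = kg·m²·s⁻²·A⁻²
  (443 kg·m²·s⁻²·A⁻²) / (0.614 Hz⁻¹):  [kg·m²·s⁻²·A⁻²] / [s] = kg·m²·s⁻³·A⁻²
  38.3 V·s/A:  V·s·A⁻¹ = J·C⁻¹·s·A⁻¹ = kg·m²·s⁻²·A⁻²
  (670 m·Ω) / (108 m·s^-1):  [kg·m³·s⁻³·A⁻²] / [m·s⁻¹] = kg·m²·s⁻²·A⁻²
The terms do not share a single dimension (kg·m²·s⁻²·A⁻² vs kg·m²·s⁻³·A⁻²).

No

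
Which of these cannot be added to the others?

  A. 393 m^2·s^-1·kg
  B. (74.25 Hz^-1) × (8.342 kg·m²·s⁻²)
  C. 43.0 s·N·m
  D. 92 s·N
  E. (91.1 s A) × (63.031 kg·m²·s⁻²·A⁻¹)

D.

Reduce each to base SI dimensions:
  A. kg·m²·s⁻¹
  B. [s] · [kg·m²·s⁻²] = kg·m²·s⁻¹
  C. N·m·s = kg·m·s⁻²·m·s = kg·m²·s⁻¹
  D. N·s = kg·m·s⁻²·s = kg·m·s⁻¹
  E. [s·A] · [kg·m²·s⁻²·A⁻¹] = kg·m²·s⁻¹
All reduce to kg·m²·s⁻¹ except D., which is kg·m·s⁻¹.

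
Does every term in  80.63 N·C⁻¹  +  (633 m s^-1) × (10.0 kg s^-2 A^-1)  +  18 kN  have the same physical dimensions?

No

Reduce each to base SI dimensions:
  80.63 N·C⁻¹:  N·C⁻¹ = kg·m·s⁻²·(s·A)⁻¹ = kg·m·s⁻³·A⁻¹
  (633 m s^-1) × (10.0 kg s^-2 A^-1):  [m·s⁻¹] · [kg·s⁻²·A⁻¹] = kg·m·s⁻³·A⁻¹
  18 kN:  N = kg·m·s⁻²
The terms do not share a single dimension (kg·m·s⁻² vs kg·m·s⁻³·A⁻¹).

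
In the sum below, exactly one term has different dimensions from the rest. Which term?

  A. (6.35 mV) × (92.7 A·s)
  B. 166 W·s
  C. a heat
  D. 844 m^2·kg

D.

Expand each in SI base units:
  A. [kg·m²·s⁻³·A⁻¹] · [s·A] = kg·m²·s⁻²
  B. W·s = J·s⁻¹·s = kg·m²·s⁻²
  C. [heat] = kg·m²·s⁻²
  D. kg·m²
All reduce to kg·m²·s⁻² except D., which is kg·m².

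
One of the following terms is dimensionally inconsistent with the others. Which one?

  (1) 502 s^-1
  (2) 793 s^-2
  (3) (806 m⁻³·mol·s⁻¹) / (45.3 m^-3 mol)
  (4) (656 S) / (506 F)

Work out the base dimensions of each:
  (1) s⁻¹
  (2) s⁻²
  (3) [m⁻³·s⁻¹·mol] / [m⁻³·mol] = s⁻¹
  (4) [kg⁻¹·m⁻²·s³·A²] / [kg⁻¹·m⁻²·s⁴·A²] = s⁻¹
All reduce to s⁻¹ except (2), which is s⁻².

(2)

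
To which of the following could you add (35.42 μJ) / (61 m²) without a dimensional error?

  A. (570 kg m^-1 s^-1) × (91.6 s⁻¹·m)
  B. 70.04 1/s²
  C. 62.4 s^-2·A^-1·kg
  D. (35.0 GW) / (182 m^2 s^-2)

Reference: [kg·m²·s⁻²] / [m²] = kg·s⁻².
Each option:
  A. [kg·m⁻¹·s⁻¹] · [m·s⁻¹] = kg·s⁻²  ← same
  B. s⁻²
  C. kg·s⁻²·A⁻¹
  D. [kg·m²·s⁻³] / [m²·s⁻²] = kg·s⁻¹
Only A. matches kg·s⁻².

A.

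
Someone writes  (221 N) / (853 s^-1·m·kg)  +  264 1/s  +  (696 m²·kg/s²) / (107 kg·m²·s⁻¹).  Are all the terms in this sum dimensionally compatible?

Dimensions:
  (221 N) / (853 s^-1·m·kg):  [kg·m·s⁻²] / [kg·m·s⁻¹] = s⁻¹
  264 1/s:  s⁻¹
  (696 m²·kg/s²) / (107 kg·m²·s⁻¹):  [kg·m²·s⁻²] / [kg·m²·s⁻¹] = s⁻¹
Every term reduces to s⁻¹.

Yes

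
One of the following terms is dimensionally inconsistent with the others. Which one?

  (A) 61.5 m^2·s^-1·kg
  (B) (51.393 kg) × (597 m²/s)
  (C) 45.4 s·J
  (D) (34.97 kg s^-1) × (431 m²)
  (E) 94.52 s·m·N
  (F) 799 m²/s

(F)

Expand each in SI base units:
  (A) kg·m²·s⁻¹
  (B) [kg] · [m²·s⁻¹] = kg·m²·s⁻¹
  (C) J·s = N·m·s = kg·m²·s⁻¹
  (D) [kg·s⁻¹] · [m²] = kg·m²·s⁻¹
  (E) N·m·s = kg·m·s⁻²·m·s = kg·m²·s⁻¹
  (F) m²·s⁻¹
All reduce to kg·m²·s⁻¹ except (F), which is m²·s⁻¹.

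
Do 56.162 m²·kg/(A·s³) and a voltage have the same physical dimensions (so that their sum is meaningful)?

Yes

Reduce each to base SI dimensions:
  56.162 m²·kg/(A·s³):  kg·m²·s⁻³·A⁻¹
  a voltage:  [voltage] = kg·m²·s⁻³·A⁻¹
Both are kg·m²·s⁻³·A⁻¹, so they have the same dimensions and can be added.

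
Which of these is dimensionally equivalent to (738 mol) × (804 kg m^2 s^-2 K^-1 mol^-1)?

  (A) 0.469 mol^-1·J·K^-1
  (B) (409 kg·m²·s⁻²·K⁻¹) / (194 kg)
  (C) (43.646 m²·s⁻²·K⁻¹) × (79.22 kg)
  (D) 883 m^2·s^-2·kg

Reference: [mol] · [kg·m²·s⁻²·K⁻¹·mol⁻¹] = kg·m²·s⁻²·K⁻¹.
Each option:
  (A) J·mol⁻¹·K⁻¹ = N·m·mol⁻¹·K⁻¹ = kg·m²·s⁻²·K⁻¹·mol⁻¹
  (B) [kg·m²·s⁻²·K⁻¹] / [kg] = m²·s⁻²·K⁻¹
  (C) [m²·s⁻²·K⁻¹] · [kg] = kg·m²·s⁻²·K⁻¹  ← same
  (D) kg·m²·s⁻²
Only (C) matches kg·m²·s⁻²·K⁻¹.

(C)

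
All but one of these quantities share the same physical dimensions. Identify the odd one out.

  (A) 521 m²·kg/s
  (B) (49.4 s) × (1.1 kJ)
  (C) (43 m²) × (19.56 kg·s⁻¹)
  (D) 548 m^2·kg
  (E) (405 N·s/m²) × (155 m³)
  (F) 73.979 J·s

(D)

Dimensions:
  (A) kg·m²·s⁻¹
  (B) [s] · [kg·m²·s⁻²] = kg·m²·s⁻¹
  (C) [m²] · [kg·s⁻¹] = kg·m²·s⁻¹
  (D) kg·m²
  (E) [kg·m⁻¹·s⁻¹] · [m³] = kg·m²·s⁻¹
  (F) J·s = N·m·s = kg·m²·s⁻¹
All reduce to kg·m²·s⁻¹ except (D), which is kg·m².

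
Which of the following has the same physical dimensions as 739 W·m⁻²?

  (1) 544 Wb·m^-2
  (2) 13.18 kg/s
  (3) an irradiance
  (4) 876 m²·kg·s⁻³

Reference: W·m⁻² = J·s⁻¹·m⁻² = kg·s⁻³.
Each option:
  (1) Wb·m⁻² = V·s·m⁻² = kg·s⁻²·A⁻¹
  (2) kg·s⁻¹
  (3) [irradiance] = kg·s⁻³  ← same
  (4) kg·m²·s⁻³
Only (3) matches kg·s⁻³.

(3)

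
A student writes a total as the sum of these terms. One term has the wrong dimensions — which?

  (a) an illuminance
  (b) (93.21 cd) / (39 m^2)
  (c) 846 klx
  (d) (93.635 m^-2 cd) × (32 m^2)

Dimensions:
  (a) [illuminance] = m⁻²·cd
  (b) [cd] / [m²] = m⁻²·cd
  (c) lx = lm·m⁻² = m⁻²·cd
  (d) [m⁻²·cd] · [m²] = cd
All reduce to m⁻²·cd except (d), which is cd.

(d)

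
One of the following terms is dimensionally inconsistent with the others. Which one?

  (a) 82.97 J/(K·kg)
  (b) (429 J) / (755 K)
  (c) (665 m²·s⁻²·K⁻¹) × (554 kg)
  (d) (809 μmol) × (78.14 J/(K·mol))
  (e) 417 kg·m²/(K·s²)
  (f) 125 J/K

(a)

In SI base units:
  (a) J·kg⁻¹·K⁻¹ = N·m·kg⁻¹·K⁻¹ = m²·s⁻²·K⁻¹
  (b) [kg·m²·s⁻²] / [K] = kg·m²·s⁻²·K⁻¹
  (c) [m²·s⁻²·K⁻¹] · [kg] = kg·m²·s⁻²·K⁻¹
  (d) [mol] · [kg·m²·s⁻²·K⁻¹·mol⁻¹] = kg·m²·s⁻²·K⁻¹
  (e) kg·m²·s⁻²·K⁻¹
  (f) J·K⁻¹ = N·m·K⁻¹ = kg·m²·s⁻²·K⁻¹
All reduce to kg·m²·s⁻²·K⁻¹ except (a), which is m²·s⁻²·K⁻¹.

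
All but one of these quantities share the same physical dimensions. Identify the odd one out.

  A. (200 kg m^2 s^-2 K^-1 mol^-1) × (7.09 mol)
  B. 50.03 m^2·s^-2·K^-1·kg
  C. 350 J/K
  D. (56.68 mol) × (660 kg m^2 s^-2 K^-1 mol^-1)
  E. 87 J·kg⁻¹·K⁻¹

In SI base units:
  A. [kg·m²·s⁻²·K⁻¹·mol⁻¹] · [mol] = kg·m²·s⁻²·K⁻¹
  B. kg·m²·s⁻²·K⁻¹
  C. J·K⁻¹ = N·m·K⁻¹ = kg·m²·s⁻²·K⁻¹
  D. [mol] · [kg·m²·s⁻²·K⁻¹·mol⁻¹] = kg·m²·s⁻²·K⁻¹
  E. J·kg⁻¹·K⁻¹ = N·m·kg⁻¹·K⁻¹ = m²·s⁻²·K⁻¹
All reduce to kg·m²·s⁻²·K⁻¹ except E., which is m²·s⁻²·K⁻¹.

E.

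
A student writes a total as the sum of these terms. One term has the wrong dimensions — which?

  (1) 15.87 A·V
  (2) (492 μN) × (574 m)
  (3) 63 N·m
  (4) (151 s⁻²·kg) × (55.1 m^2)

(1)

Work out the base dimensions of each:
  (1) V·A = J·C⁻¹·A = kg·m²·s⁻³
  (2) [kg·m·s⁻²] · [m] = kg·m²·s⁻²
  (3) N·m = kg·m·s⁻²·m = kg·m²·s⁻²
  (4) [kg·s⁻²] · [m²] = kg·m²·s⁻²
All reduce to kg·m²·s⁻² except (1), which is kg·m²·s⁻³.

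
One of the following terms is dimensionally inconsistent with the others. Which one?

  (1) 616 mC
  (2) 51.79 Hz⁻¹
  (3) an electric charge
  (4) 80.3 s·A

(2)

Expand each in SI base units:
  (1) C = s·A
  (2) Hz⁻¹ = (s⁻¹)⁻¹ = s
  (3) [electric charge] = s·A
  (4) A·s = s·A
All reduce to s·A except (2), which is s.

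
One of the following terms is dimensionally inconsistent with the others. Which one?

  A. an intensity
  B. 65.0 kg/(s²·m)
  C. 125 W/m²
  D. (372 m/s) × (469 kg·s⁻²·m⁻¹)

Dimensions:
  A. [intensity] = kg·s⁻³
  B. kg·m⁻¹·s⁻²
  C. W·m⁻² = J·s⁻¹·m⁻² = kg·s⁻³
  D. [m·s⁻¹] · [kg·m⁻¹·s⁻²] = kg·s⁻³
All reduce to kg·s⁻³ except B., which is kg·m⁻¹·s⁻².

B.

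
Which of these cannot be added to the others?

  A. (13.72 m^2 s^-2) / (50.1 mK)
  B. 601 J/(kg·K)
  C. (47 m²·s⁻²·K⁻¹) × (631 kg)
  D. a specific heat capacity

C.

In SI base units:
  A. [m²·s⁻²] / [K] = m²·s⁻²·K⁻¹
  B. J·kg⁻¹·K⁻¹ = N·m·kg⁻¹·K⁻¹ = m²·s⁻²·K⁻¹
  C. [m²·s⁻²·K⁻¹] · [kg] = kg·m²·s⁻²·K⁻¹
  D. [specific heat capacity] = m²·s⁻²·K⁻¹
All reduce to m²·s⁻²·K⁻¹ except C., which is kg·m²·s⁻²·K⁻¹.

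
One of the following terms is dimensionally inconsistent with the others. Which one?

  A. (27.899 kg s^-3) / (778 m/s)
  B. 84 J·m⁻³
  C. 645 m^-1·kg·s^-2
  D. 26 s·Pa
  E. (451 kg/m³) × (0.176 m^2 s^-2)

Dimensions:
  A. [kg·s⁻³] / [m·s⁻¹] = kg·m⁻¹·s⁻²
  B. J·m⁻³ = N·m·m⁻³ = kg·m⁻¹·s⁻²
  C. kg·m⁻¹·s⁻²
  D. Pa·s = N·m⁻²·s = kg·m⁻¹·s⁻¹
  E. [kg·m⁻³] · [m²·s⁻²] = kg·m⁻¹·s⁻²
All reduce to kg·m⁻¹·s⁻² except D., which is kg·m⁻¹·s⁻¹.

D.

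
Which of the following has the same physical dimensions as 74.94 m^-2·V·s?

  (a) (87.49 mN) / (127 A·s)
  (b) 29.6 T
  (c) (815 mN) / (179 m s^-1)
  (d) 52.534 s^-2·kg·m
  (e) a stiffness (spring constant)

Reference: V·s·m⁻² = J·C⁻¹·s·m⁻² = kg·s⁻²·A⁻¹.
Each option:
  (a) [kg·m·s⁻²] / [s·A] = kg·m·s⁻³·A⁻¹
  (b) T = Wb·m⁻² = kg·s⁻²·A⁻¹  ← same
  (c) [kg·m·s⁻²] / [m·s⁻¹] = kg·s⁻¹
  (d) kg·m·s⁻²
  (e) [stiffness (spring constant)] = kg·s⁻²
Only (b) matches kg·s⁻²·A⁻¹.

(b)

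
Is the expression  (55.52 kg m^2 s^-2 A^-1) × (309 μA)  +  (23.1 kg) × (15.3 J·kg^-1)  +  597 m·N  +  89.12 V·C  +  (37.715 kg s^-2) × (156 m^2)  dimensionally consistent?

Yes

In SI base units:
  (55.52 kg m^2 s^-2 A^-1) × (309 μA):  [kg·m²·s⁻²·A⁻¹] · [A] = kg·m²·s⁻²
  (23.1 kg) × (15.3 J·kg^-1):  [kg] · [m²·s⁻²] = kg·m²·s⁻²
  597 m·N:  N·m = kg·m·s⁻²·m = kg·m²·s⁻²
  89.12 V·C:  C·V = s·A·J·C⁻¹ = kg·m²·s⁻²
  (37.715 kg s^-2) × (156 m^2):  [kg·s⁻²] · [m²] = kg·m²·s⁻²
Every term reduces to kg·m²·s⁻².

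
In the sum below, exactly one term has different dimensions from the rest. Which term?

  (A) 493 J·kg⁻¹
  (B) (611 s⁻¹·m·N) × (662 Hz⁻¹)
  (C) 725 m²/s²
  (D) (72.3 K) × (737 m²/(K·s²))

In SI base units:
  (A) J·kg⁻¹ = N·m·kg⁻¹ = m²·s⁻²
  (B) [kg·m²·s⁻³] · [s] = kg·m²·s⁻²
  (C) m²·s⁻²
  (D) [K] · [m²·s⁻²·K⁻¹] = m²·s⁻²
All reduce to m²·s⁻² except (B), which is kg·m²·s⁻².

(B)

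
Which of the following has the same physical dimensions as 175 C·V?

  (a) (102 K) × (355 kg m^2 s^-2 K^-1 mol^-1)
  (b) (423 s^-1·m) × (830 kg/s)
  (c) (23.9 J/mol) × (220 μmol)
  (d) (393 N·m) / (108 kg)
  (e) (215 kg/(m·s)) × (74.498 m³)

Reference: C·V = s·A·J·C⁻¹ = kg·m²·s⁻².
Each option:
  (a) [K] · [kg·m²·s⁻²·K⁻¹·mol⁻¹] = kg·m²·s⁻²·mol⁻¹
  (b) [m·s⁻¹] · [kg·s⁻¹] = kg·m·s⁻²
  (c) [kg·m²·s⁻²·mol⁻¹] · [mol] = kg·m²·s⁻²  ← same
  (d) [kg·m²·s⁻²] / [kg] = m²·s⁻²
  (e) [kg·m⁻¹·s⁻¹] · [m³] = kg·m²·s⁻¹
Only (c) matches kg·m²·s⁻².

(c)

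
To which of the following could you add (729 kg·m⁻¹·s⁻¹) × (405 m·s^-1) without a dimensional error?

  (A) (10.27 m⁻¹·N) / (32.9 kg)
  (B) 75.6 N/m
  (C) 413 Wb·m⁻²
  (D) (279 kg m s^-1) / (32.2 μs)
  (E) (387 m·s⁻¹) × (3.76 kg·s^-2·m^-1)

(B)

Reference: [kg·m⁻¹·s⁻¹] · [m·s⁻¹] = kg·s⁻².
Each option:
  (A) [kg·s⁻²] / [kg] = s⁻²
  (B) N·m⁻¹ = kg·m·s⁻²·m⁻¹ = kg·s⁻²  ← same
  (C) Wb·m⁻² = V·s·m⁻² = kg·s⁻²·A⁻¹
  (D) [kg·m·s⁻¹] / [s] = kg·m·s⁻²
  (E) [m·s⁻¹] · [kg·m⁻¹·s⁻²] = kg·s⁻³
Only (B) matches kg·s⁻².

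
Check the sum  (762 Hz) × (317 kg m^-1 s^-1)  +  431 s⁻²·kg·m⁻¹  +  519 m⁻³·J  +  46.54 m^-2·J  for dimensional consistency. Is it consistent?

No

Work out the base dimensions of each:
  (762 Hz) × (317 kg m^-1 s^-1):  [s⁻¹] · [kg·m⁻¹·s⁻¹] = kg·m⁻¹·s⁻²
  431 s⁻²·kg·m⁻¹:  kg·m⁻¹·s⁻²
  519 m⁻³·J:  J·m⁻³ = N·m·m⁻³ = kg·m⁻¹·s⁻²
  46.54 m^-2·J:  J·m⁻² = N·m·m⁻² = kg·s⁻²
The terms do not share a single dimension (kg·m⁻¹·s⁻² vs kg·s⁻²).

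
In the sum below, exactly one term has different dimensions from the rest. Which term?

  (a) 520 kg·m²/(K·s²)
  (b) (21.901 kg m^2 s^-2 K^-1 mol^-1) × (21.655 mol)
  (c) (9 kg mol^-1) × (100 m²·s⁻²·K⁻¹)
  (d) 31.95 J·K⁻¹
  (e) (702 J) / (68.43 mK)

(c)

Dimensions:
  (a) kg·m²·s⁻²·K⁻¹
  (b) [kg·m²·s⁻²·K⁻¹·mol⁻¹] · [mol] = kg·m²·s⁻²·K⁻¹
  (c) [kg·mol⁻¹] · [m²·s⁻²·K⁻¹] = kg·m²·s⁻²·K⁻¹·mol⁻¹
  (d) J·K⁻¹ = N·m·K⁻¹ = kg·m²·s⁻²·K⁻¹
  (e) [kg·m²·s⁻²] / [K] = kg·m²·s⁻²·K⁻¹
All reduce to kg·m²·s⁻²·K⁻¹ except (c), which is kg·m²·s⁻²·K⁻¹·mol⁻¹.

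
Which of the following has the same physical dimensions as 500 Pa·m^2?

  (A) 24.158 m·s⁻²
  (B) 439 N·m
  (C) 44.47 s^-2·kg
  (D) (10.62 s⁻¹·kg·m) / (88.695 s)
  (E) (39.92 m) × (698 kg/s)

(D)

Reference: Pa·m² = N·m⁻²·m² = kg·m·s⁻².
Each option:
  (A) m·s⁻²
  (B) N·m = kg·m·s⁻²·m = kg·m²·s⁻²
  (C) kg·s⁻²
  (D) [kg·m·s⁻¹] / [s] = kg·m·s⁻²  ← same
  (E) [m] · [kg·s⁻¹] = kg·m·s⁻¹
Only (D) matches kg·m·s⁻².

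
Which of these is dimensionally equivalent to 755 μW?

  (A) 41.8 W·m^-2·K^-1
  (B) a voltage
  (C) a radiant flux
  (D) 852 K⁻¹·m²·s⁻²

Reference: W = J·s⁻¹ = kg·m²·s⁻³.
Each option:
  (A) W·m⁻²·K⁻¹ = J·s⁻¹·m⁻²·K⁻¹ = kg·s⁻³·K⁻¹
  (B) [voltage] = kg·m²·s⁻³·A⁻¹
  (C) [radiant flux] = kg·m²·s⁻³  ← same
  (D) m²·s⁻²·K⁻¹
Only (C) matches kg·m²·s⁻³.

(C)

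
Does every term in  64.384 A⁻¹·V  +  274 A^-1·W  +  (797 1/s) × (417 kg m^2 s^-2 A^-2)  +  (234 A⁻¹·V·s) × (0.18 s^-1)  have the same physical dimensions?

No

Expand each in SI base units:
  64.384 A⁻¹·V:  V·A⁻¹ = J·C⁻¹·A⁻¹ = kg·m²·s⁻³·A⁻²
  274 A^-1·W:  W·A⁻¹ = J·s⁻¹·A⁻¹ = kg·m²·s⁻³·A⁻¹
  (797 1/s) × (417 kg m^2 s^-2 A^-2):  [s⁻¹] · [kg·m²·s⁻²·A⁻²] = kg·m²·s⁻³·A⁻²
  (234 A⁻¹·V·s) × (0.18 s^-1):  [kg·m²·s⁻²·A⁻²] · [s⁻¹] = kg·m²·s⁻³·A⁻²
The terms do not share a single dimension (kg·m²·s⁻³·A⁻² vs kg·m²·s⁻³·A⁻¹).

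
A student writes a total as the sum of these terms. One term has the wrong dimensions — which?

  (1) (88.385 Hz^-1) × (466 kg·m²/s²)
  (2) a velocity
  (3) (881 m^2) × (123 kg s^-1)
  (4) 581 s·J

Work out the base dimensions of each:
  (1) [s] · [kg·m²·s⁻²] = kg·m²·s⁻¹
  (2) [velocity] = m·s⁻¹
  (3) [m²] · [kg·s⁻¹] = kg·m²·s⁻¹
  (4) J·s = N·m·s = kg·m²·s⁻¹
All reduce to kg·m²·s⁻¹ except (2), which is m·s⁻¹.

(2)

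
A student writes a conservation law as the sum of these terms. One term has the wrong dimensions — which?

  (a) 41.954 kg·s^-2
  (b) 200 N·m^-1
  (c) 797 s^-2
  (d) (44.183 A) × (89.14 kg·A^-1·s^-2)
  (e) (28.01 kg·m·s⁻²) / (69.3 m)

Reduce each to base SI dimensions:
  (a) kg·s⁻²
  (b) N·m⁻¹ = kg·m·s⁻²·m⁻¹ = kg·s⁻²
  (c) s⁻²
  (d) [A] · [kg·s⁻²·A⁻¹] = kg·s⁻²
  (e) [kg·m·s⁻²] / [m] = kg·s⁻²
All reduce to kg·s⁻² except (c), which is s⁻².

(c)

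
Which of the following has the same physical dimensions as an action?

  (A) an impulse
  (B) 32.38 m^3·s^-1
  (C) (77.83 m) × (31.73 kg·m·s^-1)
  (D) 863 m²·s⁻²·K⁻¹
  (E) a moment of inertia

(C)

Reference: [action] = kg·m²·s⁻¹.
Each option:
  (A) [impulse] = kg·m·s⁻¹
  (B) m³·s⁻¹
  (C) [m] · [kg·m·s⁻¹] = kg·m²·s⁻¹  ← same
  (D) m²·s⁻²·K⁻¹
  (E) [moment of inertia] = kg·m²
Only (C) matches kg·m²·s⁻¹.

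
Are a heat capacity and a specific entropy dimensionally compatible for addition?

Reduce each to base SI dimensions:
  a heat capacity:  [heat capacity] = kg·m²·s⁻²·K⁻¹
  a specific entropy:  [specific entropy] = m²·s⁻²·K⁻¹
kg·m²·s⁻²·K⁻¹ ≠ m²·s⁻²·K⁻¹, so they cannot be added.

No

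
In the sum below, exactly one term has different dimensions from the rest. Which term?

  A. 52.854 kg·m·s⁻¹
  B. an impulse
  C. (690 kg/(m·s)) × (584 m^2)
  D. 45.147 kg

Work out the base dimensions of each:
  A. kg·m·s⁻¹
  B. [impulse] = kg·m·s⁻¹
  C. [kg·m⁻¹·s⁻¹] · [m²] = kg·m·s⁻¹
  D. kg
All reduce to kg·m·s⁻¹ except D., which is kg.

D.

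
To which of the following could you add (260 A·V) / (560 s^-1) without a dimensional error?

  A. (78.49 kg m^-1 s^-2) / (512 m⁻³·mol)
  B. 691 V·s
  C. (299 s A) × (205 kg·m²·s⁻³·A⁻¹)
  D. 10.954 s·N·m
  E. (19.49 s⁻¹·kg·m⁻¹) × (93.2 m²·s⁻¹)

C.

Reference: [kg·m²·s⁻³] / [s⁻¹] = kg·m²·s⁻².
Each option:
  A. [kg·m⁻¹·s⁻²] / [m⁻³·mol] = kg·m²·s⁻²·mol⁻¹
  B. V·s = J·C⁻¹·s = kg·m²·s⁻²·A⁻¹
  C. [s·A] · [kg·m²·s⁻³·A⁻¹] = kg·m²·s⁻²  ← same
  D. N·m·s = kg·m·s⁻²·m·s = kg·m²·s⁻¹
  E. [kg·m⁻¹·s⁻¹] · [m²·s⁻¹] = kg·m·s⁻²
Only C. matches kg·m²·s⁻².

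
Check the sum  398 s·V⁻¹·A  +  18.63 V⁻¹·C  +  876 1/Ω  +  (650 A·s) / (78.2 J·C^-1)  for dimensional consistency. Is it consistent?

Reduce each to base SI dimensions:
  398 s·V⁻¹·A:  A·s·V⁻¹ = A·s·(J·C⁻¹)⁻¹ = kg⁻¹·m⁻²·s⁴·A²
  18.63 V⁻¹·C:  C·V⁻¹ = s·A·(J·C⁻¹)⁻¹ = kg⁻¹·m⁻²·s⁴·A²
  876 1/Ω:  Ω⁻¹ = (V·A⁻¹)⁻¹ = kg⁻¹·m⁻²·s³·A²
  (650 A·s) / (78.2 J·C^-1):  [s·A] / [kg·m²·s⁻³·A⁻¹] = kg⁻¹·m⁻²·s⁴·A²
The terms do not share a single dimension (kg⁻¹·m⁻²·s³·A² vs kg⁻¹·m⁻²·s⁴·A²).

No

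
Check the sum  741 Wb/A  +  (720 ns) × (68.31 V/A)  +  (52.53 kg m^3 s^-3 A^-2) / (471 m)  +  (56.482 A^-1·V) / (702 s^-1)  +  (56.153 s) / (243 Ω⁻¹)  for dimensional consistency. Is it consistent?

Dimensions:
  741 Wb/A:  Wb·A⁻¹ = V·s·A⁻¹ = kg·m²·s⁻²·A⁻²
  (720 ns) × (68.31 V/A):  [s] · [kg·m²·s⁻³·A⁻²] = kg·m²·s⁻²·A⁻²
  (52.53 kg m^3 s^-3 A^-2) / (471 m):  [kg·m³·s⁻³·A⁻²] / [m] = kg·m²·s⁻³·A⁻²
  (56.482 A^-1·V) / (702 s^-1):  [kg·m²·s⁻³·A⁻²] / [s⁻¹] = kg·m²·s⁻²·A⁻²
  (56.153 s) / (243 Ω⁻¹):  [s] / [kg⁻¹·m⁻²·s³·A²] = kg·m²·s⁻²·A⁻²
The terms do not share a single dimension (kg·m²·s⁻²·A⁻² vs kg·m²·s⁻³·A⁻²).

No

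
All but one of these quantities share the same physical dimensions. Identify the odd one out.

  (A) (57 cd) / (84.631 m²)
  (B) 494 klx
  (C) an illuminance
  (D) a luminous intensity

In SI base units:
  (A) [cd] / [m²] = m⁻²·cd
  (B) lx = lm·m⁻² = m⁻²·cd
  (C) [illuminance] = m⁻²·cd
  (D) [luminous intensity] = cd
All reduce to m⁻²·cd except (D), which is cd.

(D)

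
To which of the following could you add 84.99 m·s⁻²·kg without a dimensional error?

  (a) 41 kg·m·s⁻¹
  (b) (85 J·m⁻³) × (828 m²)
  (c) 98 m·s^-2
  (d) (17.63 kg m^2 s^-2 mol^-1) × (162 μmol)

Reference: kg·m·s⁻².
Each option:
  (a) kg·m·s⁻¹
  (b) [kg·m⁻¹·s⁻²] · [m²] = kg·m·s⁻²  ← same
  (c) m·s⁻²
  (d) [kg·m²·s⁻²·mol⁻¹] · [mol] = kg·m²·s⁻²
Only (b) matches kg·m·s⁻².

(b)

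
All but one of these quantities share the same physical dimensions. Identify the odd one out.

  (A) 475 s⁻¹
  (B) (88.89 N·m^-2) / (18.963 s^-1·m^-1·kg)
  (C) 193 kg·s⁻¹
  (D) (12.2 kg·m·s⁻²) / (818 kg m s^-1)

(C)

Expand each in SI base units:
  (A) s⁻¹
  (B) [kg·m⁻¹·s⁻²] / [kg·m⁻¹·s⁻¹] = s⁻¹
  (C) kg·s⁻¹
  (D) [kg·m·s⁻²] / [kg·m·s⁻¹] = s⁻¹
All reduce to s⁻¹ except (C), which is kg·s⁻¹.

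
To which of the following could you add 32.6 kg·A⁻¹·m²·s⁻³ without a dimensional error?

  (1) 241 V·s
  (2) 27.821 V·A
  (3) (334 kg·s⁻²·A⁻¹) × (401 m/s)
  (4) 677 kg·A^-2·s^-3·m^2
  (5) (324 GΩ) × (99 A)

Reference: kg·m²·s⁻³·A⁻¹.
Each option:
  (1) V·s = J·C⁻¹·s = kg·m²·s⁻²·A⁻¹
  (2) V·A = J·C⁻¹·A = kg·m²·s⁻³
  (3) [kg·s⁻²·A⁻¹] · [m·s⁻¹] = kg·m·s⁻³·A⁻¹
  (4) kg·m²·s⁻³·A⁻²
  (5) [kg·m²·s⁻³·A⁻²] · [A] = kg·m²·s⁻³·A⁻¹  ← same
Only (5) matches kg·m²·s⁻³·A⁻¹.

(5)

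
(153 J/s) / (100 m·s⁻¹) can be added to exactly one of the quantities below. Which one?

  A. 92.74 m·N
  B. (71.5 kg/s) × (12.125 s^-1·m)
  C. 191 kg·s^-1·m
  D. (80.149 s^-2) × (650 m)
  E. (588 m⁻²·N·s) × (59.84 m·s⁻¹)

B.

Reference: [kg·m²·s⁻³] / [m·s⁻¹] = kg·m·s⁻².
Each option:
  A. N·m = kg·m·s⁻²·m = kg·m²·s⁻²
  B. [kg·s⁻¹] · [m·s⁻¹] = kg·m·s⁻²  ← same
  C. kg·m·s⁻¹
  D. [s⁻²] · [m] = m·s⁻²
  E. [kg·m⁻¹·s⁻¹] · [m·s⁻¹] = kg·s⁻²
Only B. matches kg·m·s⁻².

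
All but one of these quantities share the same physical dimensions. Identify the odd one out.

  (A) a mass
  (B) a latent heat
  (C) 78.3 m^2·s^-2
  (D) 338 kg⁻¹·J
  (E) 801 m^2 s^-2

Expand each in SI base units:
  (A) [mass] = kg
  (B) [latent heat] = m²·s⁻²
  (C) m²·s⁻²
  (D) J·kg⁻¹ = N·m·kg⁻¹ = m²·s⁻²
  (E) m²·s⁻²
All reduce to m²·s⁻² except (A), which is kg.

(A)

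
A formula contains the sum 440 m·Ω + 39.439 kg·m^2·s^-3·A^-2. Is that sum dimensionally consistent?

No

In SI base units:
  440 m·Ω:  Ω·m = V·A⁻¹·m = kg·m³·s⁻³·A⁻²
  39.439 kg·m^2·s^-3·A^-2:  kg·m²·s⁻³·A⁻²
kg·m³·s⁻³·A⁻² ≠ kg·m²·s⁻³·A⁻², so they cannot be added.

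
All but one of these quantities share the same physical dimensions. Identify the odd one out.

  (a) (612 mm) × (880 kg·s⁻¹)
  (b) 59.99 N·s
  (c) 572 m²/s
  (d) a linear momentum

(c)

Reduce each to base SI dimensions:
  (a) [m] · [kg·s⁻¹] = kg·m·s⁻¹
  (b) N·s = kg·m·s⁻²·s = kg·m·s⁻¹
  (c) m²·s⁻¹
  (d) [linear momentum] = kg·m·s⁻¹
All reduce to kg·m·s⁻¹ except (c), which is m²·s⁻¹.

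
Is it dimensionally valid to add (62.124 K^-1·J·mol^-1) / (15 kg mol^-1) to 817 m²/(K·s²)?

Dimensions:
  (62.124 K^-1·J·mol^-1) / (15 kg mol^-1):  [kg·m²·s⁻²·K⁻¹·mol⁻¹] / [kg·mol⁻¹] = m²·s⁻²·K⁻¹
  817 m²/(K·s²):  m²·s⁻²·K⁻¹
Both are m²·s⁻²·K⁻¹, so they have the same dimensions and can be added.

Yes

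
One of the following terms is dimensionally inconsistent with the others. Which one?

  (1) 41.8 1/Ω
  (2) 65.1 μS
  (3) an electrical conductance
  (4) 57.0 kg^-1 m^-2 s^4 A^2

(4)

Dimensions:
  (1) Ω⁻¹ = (V·A⁻¹)⁻¹ = kg⁻¹·m⁻²·s³·A²
  (2) S = Ω⁻¹ = kg⁻¹·m⁻²·s³·A²
  (3) [electrical conductance] = kg⁻¹·m⁻²·s³·A²
  (4) kg⁻¹·m⁻²·s⁴·A²
All reduce to kg⁻¹·m⁻²·s³·A² except (4), which is kg⁻¹·m⁻²·s⁴·A².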